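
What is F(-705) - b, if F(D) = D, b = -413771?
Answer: 413066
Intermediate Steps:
F(-705) - b = -705 - 1*(-413771) = -705 + 413771 = 413066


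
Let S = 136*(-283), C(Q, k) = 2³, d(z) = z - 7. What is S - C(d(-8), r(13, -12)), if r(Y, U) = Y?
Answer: -38496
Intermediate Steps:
d(z) = -7 + z
C(Q, k) = 8
S = -38488
S - C(d(-8), r(13, -12)) = -38488 - 1*8 = -38488 - 8 = -38496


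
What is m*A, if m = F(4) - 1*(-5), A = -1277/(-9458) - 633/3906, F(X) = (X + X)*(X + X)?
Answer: -1914658/1026193 ≈ -1.8658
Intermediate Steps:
F(X) = 4*X**2 (F(X) = (2*X)*(2*X) = 4*X**2)
A = -83246/3078579 (A = -1277*(-1/9458) - 633*1/3906 = 1277/9458 - 211/1302 = -83246/3078579 ≈ -0.027040)
m = 69 (m = 4*4**2 - 1*(-5) = 4*16 + 5 = 64 + 5 = 69)
m*A = 69*(-83246/3078579) = -1914658/1026193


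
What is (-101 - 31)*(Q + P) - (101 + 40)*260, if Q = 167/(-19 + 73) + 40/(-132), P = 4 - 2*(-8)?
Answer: -357014/9 ≈ -39668.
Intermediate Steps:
P = 20 (P = 4 + 16 = 20)
Q = 1657/594 (Q = 167/54 + 40*(-1/132) = 167*(1/54) - 10/33 = 167/54 - 10/33 = 1657/594 ≈ 2.7896)
(-101 - 31)*(Q + P) - (101 + 40)*260 = (-101 - 31)*(1657/594 + 20) - (101 + 40)*260 = -132*13537/594 - 141*260 = -27074/9 - 1*36660 = -27074/9 - 36660 = -357014/9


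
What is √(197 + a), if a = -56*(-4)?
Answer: √421 ≈ 20.518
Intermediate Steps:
a = 224
√(197 + a) = √(197 + 224) = √421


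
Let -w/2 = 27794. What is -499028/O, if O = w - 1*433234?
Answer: 249514/244411 ≈ 1.0209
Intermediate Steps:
w = -55588 (w = -2*27794 = -55588)
O = -488822 (O = -55588 - 1*433234 = -55588 - 433234 = -488822)
-499028/O = -499028/(-488822) = -499028*(-1/488822) = 249514/244411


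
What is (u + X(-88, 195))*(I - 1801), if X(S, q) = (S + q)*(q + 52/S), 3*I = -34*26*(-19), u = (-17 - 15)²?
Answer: 5470542631/66 ≈ 8.2887e+7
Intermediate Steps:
u = 1024 (u = (-32)² = 1024)
I = 16796/3 (I = (-34*26*(-19))/3 = (-884*(-19))/3 = (⅓)*16796 = 16796/3 ≈ 5598.7)
(u + X(-88, 195))*(I - 1801) = (1024 + (52 + 195² - 88*195 + 52*195/(-88)))*(16796/3 - 1801) = (1024 + (52 + 38025 - 17160 + 52*195*(-1/88)))*(11393/3) = (1024 + (52 + 38025 - 17160 - 2535/22))*(11393/3) = (1024 + 457639/22)*(11393/3) = (480167/22)*(11393/3) = 5470542631/66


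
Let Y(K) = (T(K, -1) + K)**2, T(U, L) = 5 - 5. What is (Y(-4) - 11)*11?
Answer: 55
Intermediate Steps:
T(U, L) = 0
Y(K) = K**2 (Y(K) = (0 + K)**2 = K**2)
(Y(-4) - 11)*11 = ((-4)**2 - 11)*11 = (16 - 11)*11 = 5*11 = 55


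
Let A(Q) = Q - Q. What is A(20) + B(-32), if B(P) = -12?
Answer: -12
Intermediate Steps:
A(Q) = 0
A(20) + B(-32) = 0 - 12 = -12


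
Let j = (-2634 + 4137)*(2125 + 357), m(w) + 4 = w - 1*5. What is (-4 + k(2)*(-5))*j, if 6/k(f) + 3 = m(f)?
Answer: -3730446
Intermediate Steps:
m(w) = -9 + w (m(w) = -4 + (w - 1*5) = -4 + (w - 5) = -4 + (-5 + w) = -9 + w)
k(f) = 6/(-12 + f) (k(f) = 6/(-3 + (-9 + f)) = 6/(-12 + f))
j = 3730446 (j = 1503*2482 = 3730446)
(-4 + k(2)*(-5))*j = (-4 + (6/(-12 + 2))*(-5))*3730446 = (-4 + (6/(-10))*(-5))*3730446 = (-4 + (6*(-1/10))*(-5))*3730446 = (-4 - 3/5*(-5))*3730446 = (-4 + 3)*3730446 = -1*3730446 = -3730446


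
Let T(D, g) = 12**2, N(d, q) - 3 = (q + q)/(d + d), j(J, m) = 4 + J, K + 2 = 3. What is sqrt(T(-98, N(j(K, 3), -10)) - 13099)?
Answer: I*sqrt(12955) ≈ 113.82*I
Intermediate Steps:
K = 1 (K = -2 + 3 = 1)
N(d, q) = 3 + q/d (N(d, q) = 3 + (q + q)/(d + d) = 3 + (2*q)/((2*d)) = 3 + (2*q)*(1/(2*d)) = 3 + q/d)
T(D, g) = 144
sqrt(T(-98, N(j(K, 3), -10)) - 13099) = sqrt(144 - 13099) = sqrt(-12955) = I*sqrt(12955)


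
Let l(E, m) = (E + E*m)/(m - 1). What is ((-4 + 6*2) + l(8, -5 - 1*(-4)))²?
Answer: 64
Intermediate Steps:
l(E, m) = (E + E*m)/(-1 + m)
((-4 + 6*2) + l(8, -5 - 1*(-4)))² = ((-4 + 6*2) + 8*(1 + (-5 - 1*(-4)))/(-1 + (-5 - 1*(-4))))² = ((-4 + 12) + 8*(1 + (-5 + 4))/(-1 + (-5 + 4)))² = (8 + 8*(1 - 1)/(-1 - 1))² = (8 + 8*0/(-2))² = (8 + 8*(-½)*0)² = (8 + 0)² = 8² = 64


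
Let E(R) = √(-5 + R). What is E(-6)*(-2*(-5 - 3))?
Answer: 16*I*√11 ≈ 53.066*I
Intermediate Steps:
E(-6)*(-2*(-5 - 3)) = √(-5 - 6)*(-2*(-5 - 3)) = √(-11)*(-2*(-8)) = (I*√11)*16 = 16*I*√11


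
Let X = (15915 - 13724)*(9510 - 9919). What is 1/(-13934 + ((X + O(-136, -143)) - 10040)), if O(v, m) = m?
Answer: -1/920236 ≈ -1.0867e-6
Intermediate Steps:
X = -896119 (X = 2191*(-409) = -896119)
1/(-13934 + ((X + O(-136, -143)) - 10040)) = 1/(-13934 + ((-896119 - 143) - 10040)) = 1/(-13934 + (-896262 - 10040)) = 1/(-13934 - 906302) = 1/(-920236) = -1/920236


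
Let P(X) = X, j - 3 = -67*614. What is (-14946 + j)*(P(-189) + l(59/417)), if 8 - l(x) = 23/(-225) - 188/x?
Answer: -854544444242/13275 ≈ -6.4372e+7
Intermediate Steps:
l(x) = 1823/225 + 188/x (l(x) = 8 - (23/(-225) - 188/x) = 8 - (23*(-1/225) - 188/x) = 8 - (-23/225 - 188/x) = 8 + (23/225 + 188/x) = 1823/225 + 188/x)
j = -41135 (j = 3 - 67*614 = 3 - 41138 = -41135)
(-14946 + j)*(P(-189) + l(59/417)) = (-14946 - 41135)*(-189 + (1823/225 + 188/((59/417)))) = -56081*(-189 + (1823/225 + 188/((59*(1/417))))) = -56081*(-189 + (1823/225 + 188/(59/417))) = -56081*(-189 + (1823/225 + 188*(417/59))) = -56081*(-189 + (1823/225 + 78396/59)) = -56081*(-189 + 17746657/13275) = -56081*15237682/13275 = -854544444242/13275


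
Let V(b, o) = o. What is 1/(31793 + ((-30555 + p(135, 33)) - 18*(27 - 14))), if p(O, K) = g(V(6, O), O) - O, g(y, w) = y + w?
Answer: 1/1139 ≈ 0.00087796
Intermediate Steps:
g(y, w) = w + y
p(O, K) = O (p(O, K) = (O + O) - O = 2*O - O = O)
1/(31793 + ((-30555 + p(135, 33)) - 18*(27 - 14))) = 1/(31793 + ((-30555 + 135) - 18*(27 - 14))) = 1/(31793 + (-30420 - 18*13)) = 1/(31793 + (-30420 - 234)) = 1/(31793 - 30654) = 1/1139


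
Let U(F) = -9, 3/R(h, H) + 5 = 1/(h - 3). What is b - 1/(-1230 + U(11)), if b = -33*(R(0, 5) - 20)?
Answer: 13451839/19824 ≈ 678.56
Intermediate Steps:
R(h, H) = 3/(-5 + 1/(-3 + h)) (R(h, H) = 3/(-5 + 1/(h - 3)) = 3/(-5 + 1/(-3 + h)))
b = 10857/16 (b = -33*(3*(3 - 1*0)/(-16 + 5*0) - 20) = -33*(3*(3 + 0)/(-16 + 0) - 20) = -33*(3*3/(-16) - 20) = -33*(3*(-1/16)*3 - 20) = -33*(-9/16 - 20) = -33*(-329/16) = 10857/16 ≈ 678.56)
b - 1/(-1230 + U(11)) = 10857/16 - 1/(-1230 - 9) = 10857/16 - 1/(-1239) = 10857/16 - 1*(-1/1239) = 10857/16 + 1/1239 = 13451839/19824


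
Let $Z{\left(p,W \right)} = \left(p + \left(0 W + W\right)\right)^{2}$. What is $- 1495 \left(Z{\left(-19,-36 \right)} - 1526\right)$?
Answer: $-2241005$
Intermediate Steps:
$Z{\left(p,W \right)} = \left(W + p\right)^{2}$ ($Z{\left(p,W \right)} = \left(p + \left(0 + W\right)\right)^{2} = \left(p + W\right)^{2} = \left(W + p\right)^{2}$)
$- 1495 \left(Z{\left(-19,-36 \right)} - 1526\right) = - 1495 \left(\left(-36 - 19\right)^{2} - 1526\right) = - 1495 \left(\left(-55\right)^{2} - 1526\right) = - 1495 \left(3025 - 1526\right) = \left(-1495\right) 1499 = -2241005$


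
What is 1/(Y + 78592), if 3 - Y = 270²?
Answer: 1/5695 ≈ 0.00017559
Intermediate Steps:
Y = -72897 (Y = 3 - 1*270² = 3 - 1*72900 = 3 - 72900 = -72897)
1/(Y + 78592) = 1/(-72897 + 78592) = 1/5695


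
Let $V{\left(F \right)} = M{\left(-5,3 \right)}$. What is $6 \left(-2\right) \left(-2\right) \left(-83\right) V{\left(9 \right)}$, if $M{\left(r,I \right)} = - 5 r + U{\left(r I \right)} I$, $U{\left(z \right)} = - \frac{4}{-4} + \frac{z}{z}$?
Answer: $-61752$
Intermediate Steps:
$U{\left(z \right)} = 2$ ($U{\left(z \right)} = \left(-4\right) \left(- \frac{1}{4}\right) + 1 = 1 + 1 = 2$)
$M{\left(r,I \right)} = - 5 r + 2 I$
$V{\left(F \right)} = 31$ ($V{\left(F \right)} = \left(-5\right) \left(-5\right) + 2 \cdot 3 = 25 + 6 = 31$)
$6 \left(-2\right) \left(-2\right) \left(-83\right) V{\left(9 \right)} = 6 \left(-2\right) \left(-2\right) \left(-83\right) 31 = \left(-12\right) \left(-2\right) \left(-83\right) 31 = 24 \left(-83\right) 31 = \left(-1992\right) 31 = -61752$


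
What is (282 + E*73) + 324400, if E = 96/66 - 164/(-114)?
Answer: 203708036/627 ≈ 3.2489e+5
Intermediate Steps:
E = 1814/627 (E = 96*(1/66) - 164*(-1/114) = 16/11 + 82/57 = 1814/627 ≈ 2.8931)
(282 + E*73) + 324400 = (282 + (1814/627)*73) + 324400 = (282 + 132422/627) + 324400 = 309236/627 + 324400 = 203708036/627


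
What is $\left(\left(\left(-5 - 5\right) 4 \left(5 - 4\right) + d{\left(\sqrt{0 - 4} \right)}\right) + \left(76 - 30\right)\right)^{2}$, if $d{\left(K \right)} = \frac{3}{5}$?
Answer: $\frac{1089}{25} \approx 43.56$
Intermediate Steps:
$d{\left(K \right)} = \frac{3}{5}$ ($d{\left(K \right)} = 3 \cdot \frac{1}{5} = \frac{3}{5}$)
$\left(\left(\left(-5 - 5\right) 4 \left(5 - 4\right) + d{\left(\sqrt{0 - 4} \right)}\right) + \left(76 - 30\right)\right)^{2} = \left(\left(\left(-5 - 5\right) 4 \left(5 - 4\right) + \frac{3}{5}\right) + \left(76 - 30\right)\right)^{2} = \left(\left(\left(-10\right) 4 \left(5 - 4\right) + \frac{3}{5}\right) + \left(76 - 30\right)\right)^{2} = \left(\left(\left(-40\right) 1 + \frac{3}{5}\right) + 46\right)^{2} = \left(\left(-40 + \frac{3}{5}\right) + 46\right)^{2} = \left(- \frac{197}{5} + 46\right)^{2} = \left(\frac{33}{5}\right)^{2} = \frac{1089}{25}$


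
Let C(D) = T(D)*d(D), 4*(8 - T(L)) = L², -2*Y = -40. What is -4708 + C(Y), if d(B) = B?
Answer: -6548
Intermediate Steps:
Y = 20 (Y = -½*(-40) = 20)
T(L) = 8 - L²/4
C(D) = D*(8 - D²/4) (C(D) = (8 - D²/4)*D = D*(8 - D²/4))
-4708 + C(Y) = -4708 + (¼)*20*(32 - 1*20²) = -4708 + (¼)*20*(32 - 1*400) = -4708 + (¼)*20*(32 - 400) = -4708 + (¼)*20*(-368) = -4708 - 1840 = -6548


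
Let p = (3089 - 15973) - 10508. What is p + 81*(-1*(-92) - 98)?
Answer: -23878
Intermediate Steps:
p = -23392 (p = -12884 - 10508 = -23392)
p + 81*(-1*(-92) - 98) = -23392 + 81*(-1*(-92) - 98) = -23392 + 81*(92 - 98) = -23392 + 81*(-6) = -23392 - 486 = -23878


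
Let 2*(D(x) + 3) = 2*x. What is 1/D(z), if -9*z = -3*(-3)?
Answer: -¼ ≈ -0.25000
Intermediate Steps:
z = -1 (z = -(-1)*(-3)/3 = -⅑*9 = -1)
D(x) = -3 + x (D(x) = -3 + (2*x)/2 = -3 + x)
1/D(z) = 1/(-3 - 1) = 1/(-4) = -¼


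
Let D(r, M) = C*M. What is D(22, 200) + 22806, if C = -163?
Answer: -9794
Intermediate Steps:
D(r, M) = -163*M
D(22, 200) + 22806 = -163*200 + 22806 = -32600 + 22806 = -9794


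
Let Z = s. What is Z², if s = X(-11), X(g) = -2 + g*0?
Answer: 4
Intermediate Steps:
X(g) = -2 (X(g) = -2 + 0 = -2)
s = -2
Z = -2
Z² = (-2)² = 4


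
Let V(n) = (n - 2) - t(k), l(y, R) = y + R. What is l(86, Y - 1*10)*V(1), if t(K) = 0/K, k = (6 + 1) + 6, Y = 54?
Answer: -130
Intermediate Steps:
k = 13 (k = 7 + 6 = 13)
t(K) = 0
l(y, R) = R + y
V(n) = -2 + n (V(n) = (n - 2) - 1*0 = (-2 + n) + 0 = -2 + n)
l(86, Y - 1*10)*V(1) = ((54 - 1*10) + 86)*(-2 + 1) = ((54 - 10) + 86)*(-1) = (44 + 86)*(-1) = 130*(-1) = -130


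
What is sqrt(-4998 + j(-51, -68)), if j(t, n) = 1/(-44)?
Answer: I*sqrt(2419043)/22 ≈ 70.697*I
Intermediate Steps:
j(t, n) = -1/44
sqrt(-4998 + j(-51, -68)) = sqrt(-4998 - 1/44) = sqrt(-219913/44) = I*sqrt(2419043)/22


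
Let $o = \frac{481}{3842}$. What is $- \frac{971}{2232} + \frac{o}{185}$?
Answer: $- \frac{9311947}{21438360} \approx -0.43436$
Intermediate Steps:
$o = \frac{481}{3842}$ ($o = 481 \cdot \frac{1}{3842} = \frac{481}{3842} \approx 0.1252$)
$- \frac{971}{2232} + \frac{o}{185} = - \frac{971}{2232} + \frac{481}{3842 \cdot 185} = \left(-971\right) \frac{1}{2232} + \frac{481}{3842} \cdot \frac{1}{185} = - \frac{971}{2232} + \frac{13}{19210} = - \frac{9311947}{21438360}$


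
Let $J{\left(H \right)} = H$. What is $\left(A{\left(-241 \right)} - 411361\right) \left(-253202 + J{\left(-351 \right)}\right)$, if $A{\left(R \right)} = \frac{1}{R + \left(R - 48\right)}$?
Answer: $\frac{55279962539043}{530} \approx 1.043 \cdot 10^{11}$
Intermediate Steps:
$A{\left(R \right)} = \frac{1}{-48 + 2 R}$ ($A{\left(R \right)} = \frac{1}{R + \left(R - 48\right)} = \frac{1}{R + \left(-48 + R\right)} = \frac{1}{-48 + 2 R}$)
$\left(A{\left(-241 \right)} - 411361\right) \left(-253202 + J{\left(-351 \right)}\right) = \left(\frac{1}{2 \left(-24 - 241\right)} - 411361\right) \left(-253202 - 351\right) = \left(\frac{1}{2 \left(-265\right)} - 411361\right) \left(-253553\right) = \left(\frac{1}{2} \left(- \frac{1}{265}\right) - 411361\right) \left(-253553\right) = \left(- \frac{1}{530} - 411361\right) \left(-253553\right) = \left(- \frac{218021331}{530}\right) \left(-253553\right) = \frac{55279962539043}{530}$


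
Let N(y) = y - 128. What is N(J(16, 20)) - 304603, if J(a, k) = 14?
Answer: -304717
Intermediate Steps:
N(y) = -128 + y
N(J(16, 20)) - 304603 = (-128 + 14) - 304603 = -114 - 304603 = -304717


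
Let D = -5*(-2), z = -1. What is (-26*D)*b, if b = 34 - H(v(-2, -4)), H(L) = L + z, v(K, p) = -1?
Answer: -9360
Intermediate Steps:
H(L) = -1 + L (H(L) = L - 1 = -1 + L)
b = 36 (b = 34 - (-1 - 1) = 34 - 1*(-2) = 34 + 2 = 36)
D = 10
(-26*D)*b = -26*10*36 = -260*36 = -9360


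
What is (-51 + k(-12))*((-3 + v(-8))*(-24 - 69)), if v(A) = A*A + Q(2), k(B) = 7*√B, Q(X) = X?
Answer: 298809 - 82026*I*√3 ≈ 2.9881e+5 - 1.4207e+5*I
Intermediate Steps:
v(A) = 2 + A² (v(A) = A*A + 2 = A² + 2 = 2 + A²)
(-51 + k(-12))*((-3 + v(-8))*(-24 - 69)) = (-51 + 7*√(-12))*((-3 + (2 + (-8)²))*(-24 - 69)) = (-51 + 7*(2*I*√3))*((-3 + (2 + 64))*(-93)) = (-51 + 14*I*√3)*((-3 + 66)*(-93)) = (-51 + 14*I*√3)*(63*(-93)) = (-51 + 14*I*√3)*(-5859) = 298809 - 82026*I*√3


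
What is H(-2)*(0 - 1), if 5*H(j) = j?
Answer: 2/5 ≈ 0.40000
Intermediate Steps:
H(j) = j/5
H(-2)*(0 - 1) = ((1/5)*(-2))*(0 - 1) = -2/5*(-1) = 2/5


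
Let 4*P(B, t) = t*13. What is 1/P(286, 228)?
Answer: 1/741 ≈ 0.0013495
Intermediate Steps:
P(B, t) = 13*t/4 (P(B, t) = (t*13)/4 = (13*t)/4 = 13*t/4)
1/P(286, 228) = 1/((13/4)*228) = 1/741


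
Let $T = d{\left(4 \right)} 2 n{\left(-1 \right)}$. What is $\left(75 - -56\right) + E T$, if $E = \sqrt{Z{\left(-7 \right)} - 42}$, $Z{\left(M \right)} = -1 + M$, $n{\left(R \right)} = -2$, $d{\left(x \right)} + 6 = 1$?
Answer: $131 + 100 i \sqrt{2} \approx 131.0 + 141.42 i$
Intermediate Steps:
$d{\left(x \right)} = -5$ ($d{\left(x \right)} = -6 + 1 = -5$)
$T = 20$ ($T = \left(-5\right) 2 \left(-2\right) = \left(-10\right) \left(-2\right) = 20$)
$E = 5 i \sqrt{2}$ ($E = \sqrt{\left(-1 - 7\right) - 42} = \sqrt{-8 - 42} = \sqrt{-50} = 5 i \sqrt{2} \approx 7.0711 i$)
$\left(75 - -56\right) + E T = \left(75 - -56\right) + 5 i \sqrt{2} \cdot 20 = \left(75 + 56\right) + 100 i \sqrt{2} = 131 + 100 i \sqrt{2}$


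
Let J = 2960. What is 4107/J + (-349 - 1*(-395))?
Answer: 3791/80 ≈ 47.388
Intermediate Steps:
4107/J + (-349 - 1*(-395)) = 4107/2960 + (-349 - 1*(-395)) = 4107*(1/2960) + (-349 + 395) = 111/80 + 46 = 3791/80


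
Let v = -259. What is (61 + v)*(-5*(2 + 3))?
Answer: 4950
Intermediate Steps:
(61 + v)*(-5*(2 + 3)) = (61 - 259)*(-5*(2 + 3)) = -(-990)*5 = -198*(-25) = 4950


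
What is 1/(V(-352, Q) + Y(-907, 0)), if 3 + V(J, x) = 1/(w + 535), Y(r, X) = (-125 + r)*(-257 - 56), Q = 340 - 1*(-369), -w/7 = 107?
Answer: 214/69124781 ≈ 3.0959e-6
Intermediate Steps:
w = -749 (w = -7*107 = -749)
Q = 709 (Q = 340 + 369 = 709)
Y(r, X) = 39125 - 313*r (Y(r, X) = (-125 + r)*(-313) = 39125 - 313*r)
V(J, x) = -643/214 (V(J, x) = -3 + 1/(-749 + 535) = -3 + 1/(-214) = -3 - 1/214 = -643/214)
1/(V(-352, Q) + Y(-907, 0)) = 1/(-643/214 + (39125 - 313*(-907))) = 1/(-643/214 + (39125 + 283891)) = 1/(-643/214 + 323016) = 1/(69124781/214) = 214/69124781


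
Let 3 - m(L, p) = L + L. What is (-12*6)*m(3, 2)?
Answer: 216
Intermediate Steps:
m(L, p) = 3 - 2*L (m(L, p) = 3 - (L + L) = 3 - 2*L)
(-12*6)*m(3, 2) = (-12*6)*(3 - 2*3) = -72*(3 - 6) = -72*(-3) = 216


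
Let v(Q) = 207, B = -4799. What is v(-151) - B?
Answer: 5006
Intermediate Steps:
v(-151) - B = 207 - 1*(-4799) = 207 + 4799 = 5006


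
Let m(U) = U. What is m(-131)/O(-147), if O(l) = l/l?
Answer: -131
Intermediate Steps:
O(l) = 1
m(-131)/O(-147) = -131/1 = -131*1 = -131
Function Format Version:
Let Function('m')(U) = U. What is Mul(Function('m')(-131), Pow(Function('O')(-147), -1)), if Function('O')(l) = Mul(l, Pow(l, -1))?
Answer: -131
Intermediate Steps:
Function('O')(l) = 1
Mul(Function('m')(-131), Pow(Function('O')(-147), -1)) = Mul(-131, Pow(1, -1)) = Mul(-131, 1) = -131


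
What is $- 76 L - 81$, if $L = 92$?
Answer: $-7073$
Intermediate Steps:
$- 76 L - 81 = \left(-76\right) 92 - 81 = -6992 - 81 = -7073$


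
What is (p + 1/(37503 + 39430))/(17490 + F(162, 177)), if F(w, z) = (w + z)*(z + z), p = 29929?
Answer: 1151263879/5288989884 ≈ 0.21767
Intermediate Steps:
F(w, z) = 2*z*(w + z) (F(w, z) = (w + z)*(2*z) = 2*z*(w + z))
(p + 1/(37503 + 39430))/(17490 + F(162, 177)) = (29929 + 1/(37503 + 39430))/(17490 + 2*177*(162 + 177)) = (29929 + 1/76933)/(17490 + 2*177*339) = (29929 + 1/76933)/(17490 + 120006) = (2302527758/76933)/137496 = (2302527758/76933)*(1/137496) = 1151263879/5288989884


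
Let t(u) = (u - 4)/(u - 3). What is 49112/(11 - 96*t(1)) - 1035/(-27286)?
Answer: -191418911/518434 ≈ -369.23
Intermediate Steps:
t(u) = (-4 + u)/(-3 + u)
49112/(11 - 96*t(1)) - 1035/(-27286) = 49112/(11 - 96*(-4 + 1)/(-3 + 1)) - 1035/(-27286) = 49112/(11 - 96*(-3)/(-2)) - 1035*(-1/27286) = 49112/(11 - (-48)*(-3)) + 1035/27286 = 49112/(11 - 96*3/2) + 1035/27286 = 49112/(11 - 144) + 1035/27286 = 49112/(-133) + 1035/27286 = 49112*(-1/133) + 1035/27286 = -7016/19 + 1035/27286 = -191418911/518434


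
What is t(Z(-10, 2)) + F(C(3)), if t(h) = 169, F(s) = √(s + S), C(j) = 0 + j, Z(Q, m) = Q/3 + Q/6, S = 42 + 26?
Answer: 169 + √71 ≈ 177.43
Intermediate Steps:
S = 68
Z(Q, m) = Q/2 (Z(Q, m) = Q*(⅓) + Q*(⅙) = Q/3 + Q/6 = Q/2)
C(j) = j
F(s) = √(68 + s) (F(s) = √(s + 68) = √(68 + s))
t(Z(-10, 2)) + F(C(3)) = 169 + √(68 + 3) = 169 + √71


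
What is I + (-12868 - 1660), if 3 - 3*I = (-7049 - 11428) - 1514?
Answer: -23590/3 ≈ -7863.3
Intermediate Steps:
I = 19994/3 (I = 1 - ((-7049 - 11428) - 1514)/3 = 1 - (-18477 - 1514)/3 = 1 - ⅓*(-19991) = 1 + 19991/3 = 19994/3 ≈ 6664.7)
I + (-12868 - 1660) = 19994/3 + (-12868 - 1660) = 19994/3 - 14528 = -23590/3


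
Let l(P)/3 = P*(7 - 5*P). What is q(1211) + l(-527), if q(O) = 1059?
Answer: -4175943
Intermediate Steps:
l(P) = 3*P*(7 - 5*P) (l(P) = 3*(P*(7 - 5*P)) = 3*P*(7 - 5*P))
q(1211) + l(-527) = 1059 + 3*(-527)*(7 - 5*(-527)) = 1059 + 3*(-527)*(7 + 2635) = 1059 + 3*(-527)*2642 = 1059 - 4177002 = -4175943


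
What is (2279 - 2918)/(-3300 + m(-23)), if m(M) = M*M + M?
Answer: 639/2794 ≈ 0.22870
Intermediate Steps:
m(M) = M + M² (m(M) = M² + M = M + M²)
(2279 - 2918)/(-3300 + m(-23)) = (2279 - 2918)/(-3300 - 23*(1 - 23)) = -639/(-3300 - 23*(-22)) = -639/(-3300 + 506) = -639/(-2794) = -639*(-1/2794) = 639/2794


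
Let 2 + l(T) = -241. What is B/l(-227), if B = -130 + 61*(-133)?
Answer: 8243/243 ≈ 33.922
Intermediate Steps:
l(T) = -243 (l(T) = -2 - 241 = -243)
B = -8243 (B = -130 - 8113 = -8243)
B/l(-227) = -8243/(-243) = -8243*(-1/243) = 8243/243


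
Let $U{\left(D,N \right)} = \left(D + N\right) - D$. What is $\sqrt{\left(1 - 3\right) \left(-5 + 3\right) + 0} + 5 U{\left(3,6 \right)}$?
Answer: $32$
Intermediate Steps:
$U{\left(D,N \right)} = N$
$\sqrt{\left(1 - 3\right) \left(-5 + 3\right) + 0} + 5 U{\left(3,6 \right)} = \sqrt{\left(1 - 3\right) \left(-5 + 3\right) + 0} + 5 \cdot 6 = \sqrt{\left(-2\right) \left(-2\right) + 0} + 30 = \sqrt{4 + 0} + 30 = \sqrt{4} + 30 = 2 + 30 = 32$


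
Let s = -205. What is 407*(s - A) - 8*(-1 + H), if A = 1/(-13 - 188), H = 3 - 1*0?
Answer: -16773244/201 ≈ -83449.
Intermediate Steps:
H = 3 (H = 3 + 0 = 3)
A = -1/201 (A = 1/(-201) = -1/201 ≈ -0.0049751)
407*(s - A) - 8*(-1 + H) = 407*(-205 - 1*(-1/201)) - 8*(-1 + 3) = 407*(-205 + 1/201) - 8*2 = 407*(-41204/201) - 16 = -16770028/201 - 16 = -16773244/201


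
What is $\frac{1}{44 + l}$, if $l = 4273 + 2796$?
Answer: $\frac{1}{7113} \approx 0.00014059$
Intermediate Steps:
$l = 7069$
$\frac{1}{44 + l} = \frac{1}{44 + 7069} = \frac{1}{7113}$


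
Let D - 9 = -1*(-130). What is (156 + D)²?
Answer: 87025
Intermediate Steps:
D = 139 (D = 9 - 1*(-130) = 9 + 130 = 139)
(156 + D)² = (156 + 139)² = 295² = 87025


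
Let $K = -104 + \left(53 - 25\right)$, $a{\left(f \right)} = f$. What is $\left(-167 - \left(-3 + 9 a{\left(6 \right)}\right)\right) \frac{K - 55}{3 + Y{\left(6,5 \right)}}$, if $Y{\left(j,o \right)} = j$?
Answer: $\frac{28558}{9} \approx 3173.1$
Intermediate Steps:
$K = -76$ ($K = -104 + \left(53 - 25\right) = -104 + 28 = -76$)
$\left(-167 - \left(-3 + 9 a{\left(6 \right)}\right)\right) \frac{K - 55}{3 + Y{\left(6,5 \right)}} = \left(-167 + \left(3 - 54\right)\right) \frac{-76 - 55}{3 + 6} = \left(-167 + \left(3 - 54\right)\right) \left(- \frac{131}{9}\right) = \left(-167 - 51\right) \left(\left(-131\right) \frac{1}{9}\right) = \left(-218\right) \left(- \frac{131}{9}\right) = \frac{28558}{9}$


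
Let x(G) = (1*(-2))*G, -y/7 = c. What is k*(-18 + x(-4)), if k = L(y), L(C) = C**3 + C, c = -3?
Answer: -92820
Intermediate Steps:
y = 21 (y = -7*(-3) = 21)
L(C) = C + C**3
k = 9282 (k = 21 + 21**3 = 21 + 9261 = 9282)
x(G) = -2*G
k*(-18 + x(-4)) = 9282*(-18 - 2*(-4)) = 9282*(-18 + 8) = 9282*(-10) = -92820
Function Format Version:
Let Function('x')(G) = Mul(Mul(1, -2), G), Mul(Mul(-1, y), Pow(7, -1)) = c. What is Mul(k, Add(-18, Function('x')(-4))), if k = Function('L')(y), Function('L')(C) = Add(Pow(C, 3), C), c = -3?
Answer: -92820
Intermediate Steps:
y = 21 (y = Mul(-7, -3) = 21)
Function('L')(C) = Add(C, Pow(C, 3))
k = 9282 (k = Add(21, Pow(21, 3)) = Add(21, 9261) = 9282)
Function('x')(G) = Mul(-2, G)
Mul(k, Add(-18, Function('x')(-4))) = Mul(9282, Add(-18, Mul(-2, -4))) = Mul(9282, Add(-18, 8)) = Mul(9282, -10) = -92820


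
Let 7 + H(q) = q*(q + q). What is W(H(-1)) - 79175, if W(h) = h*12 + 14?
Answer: -79221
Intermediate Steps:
H(q) = -7 + 2*q² (H(q) = -7 + q*(q + q) = -7 + q*(2*q) = -7 + 2*q²)
W(h) = 14 + 12*h (W(h) = 12*h + 14 = 14 + 12*h)
W(H(-1)) - 79175 = (14 + 12*(-7 + 2*(-1)²)) - 79175 = (14 + 12*(-7 + 2*1)) - 79175 = (14 + 12*(-7 + 2)) - 79175 = (14 + 12*(-5)) - 79175 = (14 - 60) - 79175 = -46 - 79175 = -79221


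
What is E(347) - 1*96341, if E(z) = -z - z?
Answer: -97035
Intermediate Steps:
E(z) = -2*z
E(347) - 1*96341 = -2*347 - 1*96341 = -694 - 96341 = -97035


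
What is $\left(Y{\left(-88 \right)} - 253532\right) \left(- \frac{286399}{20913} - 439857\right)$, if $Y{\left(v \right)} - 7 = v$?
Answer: $\frac{2332990004229920}{20913} \approx 1.1156 \cdot 10^{11}$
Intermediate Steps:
$Y{\left(v \right)} = 7 + v$
$\left(Y{\left(-88 \right)} - 253532\right) \left(- \frac{286399}{20913} - 439857\right) = \left(\left(7 - 88\right) - 253532\right) \left(- \frac{286399}{20913} - 439857\right) = \left(-81 - 253532\right) \left(\left(-286399\right) \frac{1}{20913} - 439857\right) = - 253613 \left(- \frac{286399}{20913} - 439857\right) = \left(-253613\right) \left(- \frac{9199015840}{20913}\right) = \frac{2332990004229920}{20913}$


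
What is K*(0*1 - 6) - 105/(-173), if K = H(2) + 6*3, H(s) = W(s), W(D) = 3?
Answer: -21693/173 ≈ -125.39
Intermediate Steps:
H(s) = 3
K = 21 (K = 3 + 6*3 = 3 + 18 = 21)
K*(0*1 - 6) - 105/(-173) = 21*(0*1 - 6) - 105/(-173) = 21*(0 - 6) - 105*(-1/173) = 21*(-6) + 105/173 = -126 + 105/173 = -21693/173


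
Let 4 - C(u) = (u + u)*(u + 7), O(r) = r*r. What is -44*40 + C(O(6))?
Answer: -4852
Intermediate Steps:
O(r) = r**2
C(u) = 4 - 2*u*(7 + u) (C(u) = 4 - (u + u)*(u + 7) = 4 - 2*u*(7 + u))
-44*40 + C(O(6)) = -44*40 + (4 - 14*6**2 - 2*(6**2)**2) = -1760 + (4 - 14*36 - 2*36**2) = -1760 + (4 - 504 - 2*1296) = -1760 + (4 - 504 - 2592) = -1760 - 3092 = -4852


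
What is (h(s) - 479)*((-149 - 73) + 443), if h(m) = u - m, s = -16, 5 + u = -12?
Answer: -106080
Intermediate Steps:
u = -17 (u = -5 - 12 = -17)
h(m) = -17 - m
(h(s) - 479)*((-149 - 73) + 443) = ((-17 - 1*(-16)) - 479)*((-149 - 73) + 443) = ((-17 + 16) - 479)*(-222 + 443) = (-1 - 479)*221 = -480*221 = -106080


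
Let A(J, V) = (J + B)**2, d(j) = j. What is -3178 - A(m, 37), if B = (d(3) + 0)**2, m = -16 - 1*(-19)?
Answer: -3322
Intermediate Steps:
m = 3 (m = -16 + 19 = 3)
B = 9 (B = (3 + 0)**2 = 3**2 = 9)
A(J, V) = (9 + J)**2 (A(J, V) = (J + 9)**2 = (9 + J)**2)
-3178 - A(m, 37) = -3178 - (9 + 3)**2 = -3178 - 1*12**2 = -3178 - 1*144 = -3178 - 144 = -3322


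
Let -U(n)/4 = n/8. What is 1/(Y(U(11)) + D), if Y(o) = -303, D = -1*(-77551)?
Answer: 1/77248 ≈ 1.2945e-5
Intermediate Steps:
U(n) = -n/2 (U(n) = -4*n/8 = -n/2)
D = 77551
1/(Y(U(11)) + D) = 1/(-303 + 77551) = 1/77248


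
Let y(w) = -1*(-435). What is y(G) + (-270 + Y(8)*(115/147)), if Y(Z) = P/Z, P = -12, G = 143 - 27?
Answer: 16055/98 ≈ 163.83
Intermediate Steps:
G = 116
y(w) = 435
Y(Z) = -12/Z
y(G) + (-270 + Y(8)*(115/147)) = 435 + (-270 + (-12/8)*(115/147)) = 435 + (-270 + (-12*⅛)*(115*(1/147))) = 435 + (-270 - 3/2*115/147) = 435 + (-270 - 115/98) = 435 - 26575/98 = 16055/98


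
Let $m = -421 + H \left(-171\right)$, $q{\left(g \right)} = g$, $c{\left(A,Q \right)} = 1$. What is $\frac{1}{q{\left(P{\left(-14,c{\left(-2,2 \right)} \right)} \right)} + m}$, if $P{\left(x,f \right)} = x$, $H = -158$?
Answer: $\frac{1}{26583} \approx 3.7618 \cdot 10^{-5}$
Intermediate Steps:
$m = 26597$ ($m = -421 - -27018 = -421 + 27018 = 26597$)
$\frac{1}{q{\left(P{\left(-14,c{\left(-2,2 \right)} \right)} \right)} + m} = \frac{1}{-14 + 26597} = \frac{1}{26583}$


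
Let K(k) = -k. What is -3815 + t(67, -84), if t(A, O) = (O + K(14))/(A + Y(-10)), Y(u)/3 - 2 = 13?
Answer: -30527/8 ≈ -3815.9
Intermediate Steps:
Y(u) = 45 (Y(u) = 6 + 3*13 = 6 + 39 = 45)
t(A, O) = (-14 + O)/(45 + A) (t(A, O) = (O - 1*14)/(A + 45) = (O - 14)/(45 + A) = (-14 + O)/(45 + A))
-3815 + t(67, -84) = -3815 + (-14 - 84)/(45 + 67) = -3815 - 98/112 = -3815 + (1/112)*(-98) = -3815 - 7/8 = -30527/8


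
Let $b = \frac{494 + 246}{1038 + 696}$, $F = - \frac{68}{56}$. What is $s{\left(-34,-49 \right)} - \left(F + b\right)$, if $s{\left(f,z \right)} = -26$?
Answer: $- \frac{306029}{12138} \approx -25.212$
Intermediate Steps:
$F = - \frac{17}{14}$ ($F = \left(-68\right) \frac{1}{56} = - \frac{17}{14} \approx -1.2143$)
$b = \frac{370}{867}$ ($b = \frac{740}{1734} = 740 \cdot \frac{1}{1734} = \frac{370}{867} \approx 0.42676$)
$s{\left(-34,-49 \right)} - \left(F + b\right) = -26 - \left(- \frac{17}{14} + \frac{370}{867}\right) = -26 - - \frac{9559}{12138} = -26 + \frac{9559}{12138} = - \frac{306029}{12138}$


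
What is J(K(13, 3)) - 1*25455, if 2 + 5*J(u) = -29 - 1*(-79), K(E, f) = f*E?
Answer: -127227/5 ≈ -25445.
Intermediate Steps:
K(E, f) = E*f
J(u) = 48/5 (J(u) = -2/5 + (-29 - 1*(-79))/5 = -2/5 + (-29 + 79)/5 = -2/5 + (1/5)*50 = -2/5 + 10 = 48/5)
J(K(13, 3)) - 1*25455 = 48/5 - 1*25455 = 48/5 - 25455 = -127227/5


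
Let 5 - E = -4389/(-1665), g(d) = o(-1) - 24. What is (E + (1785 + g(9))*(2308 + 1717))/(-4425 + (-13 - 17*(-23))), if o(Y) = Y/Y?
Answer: -3936089062/2246085 ≈ -1752.4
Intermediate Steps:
o(Y) = 1
g(d) = -23 (g(d) = 1 - 24 = -23)
E = 1312/555 (E = 5 - (-4389)/(-1665) = 5 - (-4389)*(-1)/1665 = 5 - 1*1463/555 = 5 - 1463/555 = 1312/555 ≈ 2.3640)
(E + (1785 + g(9))*(2308 + 1717))/(-4425 + (-13 - 17*(-23))) = (1312/555 + (1785 - 23)*(2308 + 1717))/(-4425 + (-13 - 17*(-23))) = (1312/555 + 1762*4025)/(-4425 + (-13 + 391)) = (1312/555 + 7092050)/(-4425 + 378) = (3936089062/555)/(-4047) = (3936089062/555)*(-1/4047) = -3936089062/2246085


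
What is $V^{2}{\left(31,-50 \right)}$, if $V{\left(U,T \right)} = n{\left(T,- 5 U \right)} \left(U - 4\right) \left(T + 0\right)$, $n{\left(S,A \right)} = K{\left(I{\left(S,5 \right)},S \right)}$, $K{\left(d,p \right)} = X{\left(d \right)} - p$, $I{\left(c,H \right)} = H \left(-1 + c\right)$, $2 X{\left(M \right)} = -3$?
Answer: $4286975625$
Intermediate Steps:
$X{\left(M \right)} = - \frac{3}{2}$ ($X{\left(M \right)} = \frac{1}{2} \left(-3\right) = - \frac{3}{2}$)
$K{\left(d,p \right)} = - \frac{3}{2} - p$
$n{\left(S,A \right)} = - \frac{3}{2} - S$
$V{\left(U,T \right)} = T \left(-4 + U\right) \left(- \frac{3}{2} - T\right)$ ($V{\left(U,T \right)} = \left(- \frac{3}{2} - T\right) \left(U - 4\right) \left(T + 0\right) = \left(- \frac{3}{2} - T\right) \left(-4 + U\right) T = \left(- \frac{3}{2} - T\right) T \left(-4 + U\right) = T \left(-4 + U\right) \left(- \frac{3}{2} - T\right)$)
$V^{2}{\left(31,-50 \right)} = \left(\left(- \frac{1}{2}\right) \left(-50\right) \left(-4 + 31\right) \left(3 + 2 \left(-50\right)\right)\right)^{2} = \left(\left(- \frac{1}{2}\right) \left(-50\right) 27 \left(3 - 100\right)\right)^{2} = \left(\left(- \frac{1}{2}\right) \left(-50\right) 27 \left(-97\right)\right)^{2} = \left(-65475\right)^{2} = 4286975625$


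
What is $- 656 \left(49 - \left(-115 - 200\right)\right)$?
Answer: $-238784$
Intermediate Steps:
$- 656 \left(49 - \left(-115 - 200\right)\right) = - 656 \left(49 - -315\right) = - 656 \left(49 + 315\right) = \left(-656\right) 364 = -238784$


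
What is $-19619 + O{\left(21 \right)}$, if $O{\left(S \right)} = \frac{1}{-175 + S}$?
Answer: $- \frac{3021327}{154} \approx -19619.0$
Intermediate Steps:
$-19619 + O{\left(21 \right)} = -19619 + \frac{1}{-175 + 21} = -19619 + \frac{1}{-154} = -19619 - \frac{1}{154} = - \frac{3021327}{154}$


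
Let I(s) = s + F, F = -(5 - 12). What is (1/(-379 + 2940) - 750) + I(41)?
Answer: -1797821/2561 ≈ -702.00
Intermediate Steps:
F = 7 (F = -1*(-7) = 7)
I(s) = 7 + s (I(s) = s + 7 = 7 + s)
(1/(-379 + 2940) - 750) + I(41) = (1/(-379 + 2940) - 750) + (7 + 41) = (1/2561 - 750) + 48 = -1920749/2561 + 48 = -1797821/2561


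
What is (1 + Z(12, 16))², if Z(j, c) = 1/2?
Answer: 9/4 ≈ 2.2500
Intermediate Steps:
Z(j, c) = ½
(1 + Z(12, 16))² = (1 + ½)² = (3/2)² = 9/4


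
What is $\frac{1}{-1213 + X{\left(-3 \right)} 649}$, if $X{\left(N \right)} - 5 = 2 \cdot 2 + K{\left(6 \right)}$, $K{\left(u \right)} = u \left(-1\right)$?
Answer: $\frac{1}{734} \approx 0.0013624$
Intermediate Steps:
$K{\left(u \right)} = - u$
$X{\left(N \right)} = 3$ ($X{\left(N \right)} = 5 + \left(2 \cdot 2 - 6\right) = 5 + \left(4 - 6\right) = 5 - 2 = 3$)
$\frac{1}{-1213 + X{\left(-3 \right)} 649} = \frac{1}{-1213 + 3 \cdot 649} = \frac{1}{-1213 + 1947} = \frac{1}{734}$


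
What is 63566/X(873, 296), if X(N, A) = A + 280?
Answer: 31783/288 ≈ 110.36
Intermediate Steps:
X(N, A) = 280 + A
63566/X(873, 296) = 63566/(280 + 296) = 63566/576 = 63566*(1/576) = 31783/288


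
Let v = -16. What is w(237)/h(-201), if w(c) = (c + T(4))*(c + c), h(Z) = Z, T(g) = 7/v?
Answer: -299015/536 ≈ -557.86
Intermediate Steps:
T(g) = -7/16 (T(g) = 7/(-16) = 7*(-1/16) = -7/16)
w(c) = 2*c*(-7/16 + c) (w(c) = (c - 7/16)*(c + c) = (-7/16 + c)*(2*c) = 2*c*(-7/16 + c))
w(237)/h(-201) = ((⅛)*237*(-7 + 16*237))/(-201) = ((⅛)*237*(-7 + 3792))*(-1/201) = ((⅛)*237*3785)*(-1/201) = (897045/8)*(-1/201) = -299015/536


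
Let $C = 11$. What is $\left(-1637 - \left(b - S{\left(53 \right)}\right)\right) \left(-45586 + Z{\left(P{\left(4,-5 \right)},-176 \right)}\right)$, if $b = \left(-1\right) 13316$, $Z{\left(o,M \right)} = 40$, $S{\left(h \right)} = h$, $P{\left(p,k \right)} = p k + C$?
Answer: $-534345672$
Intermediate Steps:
$P{\left(p,k \right)} = 11 + k p$ ($P{\left(p,k \right)} = p k + 11 = k p + 11 = 11 + k p$)
$b = -13316$
$\left(-1637 - \left(b - S{\left(53 \right)}\right)\right) \left(-45586 + Z{\left(P{\left(4,-5 \right)},-176 \right)}\right) = \left(-1637 + \left(53 - -13316\right)\right) \left(-45586 + 40\right) = \left(-1637 + \left(53 + 13316\right)\right) \left(-45546\right) = \left(-1637 + 13369\right) \left(-45546\right) = 11732 \left(-45546\right) = -534345672$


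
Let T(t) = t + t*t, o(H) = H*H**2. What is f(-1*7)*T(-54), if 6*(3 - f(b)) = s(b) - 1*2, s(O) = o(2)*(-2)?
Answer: 17172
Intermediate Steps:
o(H) = H**3
s(O) = -16 (s(O) = 2**3*(-2) = 8*(-2) = -16)
f(b) = 6 (f(b) = 3 - (-16 - 1*2)/6 = 3 - (-16 - 2)/6 = 3 - 1/6*(-18) = 3 + 3 = 6)
T(t) = t + t**2
f(-1*7)*T(-54) = 6*(-54*(1 - 54)) = 6*(-54*(-53)) = 6*2862 = 17172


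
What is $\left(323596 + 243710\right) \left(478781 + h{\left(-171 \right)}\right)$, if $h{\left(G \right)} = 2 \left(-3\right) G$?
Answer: $272197389942$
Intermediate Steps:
$h{\left(G \right)} = - 6 G$
$\left(323596 + 243710\right) \left(478781 + h{\left(-171 \right)}\right) = \left(323596 + 243710\right) \left(478781 - -1026\right) = 567306 \left(478781 + 1026\right) = 567306 \cdot 479807 = 272197389942$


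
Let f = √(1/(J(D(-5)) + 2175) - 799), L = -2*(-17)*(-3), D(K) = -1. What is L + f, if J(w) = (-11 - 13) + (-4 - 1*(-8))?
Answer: -102 + 6*I*√103071495/2155 ≈ -102.0 + 28.267*I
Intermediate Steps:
L = -102 (L = 34*(-3) = -102)
J(w) = -20 (J(w) = -24 + (-4 + 8) = -24 + 4 = -20)
f = 6*I*√103071495/2155 (f = √(1/(-20 + 2175) - 799) = √(1/2155 - 799) = √(-1721844/2155) = 6*I*√103071495/2155 ≈ 28.267*I)
L + f = -102 + 6*I*√103071495/2155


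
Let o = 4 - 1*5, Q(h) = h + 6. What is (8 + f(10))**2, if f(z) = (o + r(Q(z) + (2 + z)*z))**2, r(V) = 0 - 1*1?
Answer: 144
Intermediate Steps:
Q(h) = 6 + h
r(V) = -1 (r(V) = 0 - 1 = -1)
o = -1 (o = 4 - 5 = -1)
f(z) = 4 (f(z) = (-1 - 1)**2 = (-2)**2 = 4)
(8 + f(10))**2 = (8 + 4)**2 = 12**2 = 144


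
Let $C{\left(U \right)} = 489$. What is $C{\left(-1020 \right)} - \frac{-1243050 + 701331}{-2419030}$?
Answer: $\frac{1182363951}{2419030} \approx 488.78$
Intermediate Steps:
$C{\left(-1020 \right)} - \frac{-1243050 + 701331}{-2419030} = 489 - \frac{-1243050 + 701331}{-2419030} = 489 - \left(-541719\right) \left(- \frac{1}{2419030}\right) = 489 - \frac{541719}{2419030} = \frac{1182363951}{2419030}$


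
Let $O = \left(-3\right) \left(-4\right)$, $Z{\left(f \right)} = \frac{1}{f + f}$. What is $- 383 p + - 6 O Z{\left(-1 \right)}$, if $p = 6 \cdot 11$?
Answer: $-25242$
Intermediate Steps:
$Z{\left(f \right)} = \frac{1}{2 f}$
$O = 12$
$p = 66$
$- 383 p + - 6 O Z{\left(-1 \right)} = \left(-383\right) 66 + \left(-6\right) 12 \frac{1}{2 \left(-1\right)} = -25278 - 72 \cdot \frac{1}{2} \left(-1\right) = -25278 - -36 = -25278 + 36 = -25242$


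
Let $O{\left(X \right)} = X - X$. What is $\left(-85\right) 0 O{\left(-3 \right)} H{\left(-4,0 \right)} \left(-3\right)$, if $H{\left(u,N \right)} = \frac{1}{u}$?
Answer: $0$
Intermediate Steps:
$O{\left(X \right)} = 0$
$\left(-85\right) 0 O{\left(-3 \right)} H{\left(-4,0 \right)} \left(-3\right) = \left(-85\right) 0 \frac{0}{-4} \left(-3\right) = 0 \cdot 0 \left(- \frac{1}{4}\right) \left(-3\right) = 0 \cdot 0 \left(-3\right) = 0 \cdot 0 = 0$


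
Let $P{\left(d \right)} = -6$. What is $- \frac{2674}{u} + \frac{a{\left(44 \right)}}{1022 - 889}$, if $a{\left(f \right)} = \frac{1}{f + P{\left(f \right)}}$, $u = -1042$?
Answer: $\frac{6757719}{2633134} \approx 2.5664$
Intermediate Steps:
$a{\left(f \right)} = \frac{1}{-6 + f}$ ($a{\left(f \right)} = \frac{1}{f - 6} = \frac{1}{-6 + f}$)
$- \frac{2674}{u} + \frac{a{\left(44 \right)}}{1022 - 889} = - \frac{2674}{-1042} + \frac{1}{\left(-6 + 44\right) \left(1022 - 889\right)} = \left(-2674\right) \left(- \frac{1}{1042}\right) + \frac{1}{38 \cdot 133} = \frac{1337}{521} + \frac{1}{38} \cdot \frac{1}{133} = \frac{1337}{521} + \frac{1}{5054} = \frac{6757719}{2633134}$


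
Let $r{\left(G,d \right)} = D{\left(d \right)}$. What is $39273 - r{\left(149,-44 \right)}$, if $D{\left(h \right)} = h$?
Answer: $39317$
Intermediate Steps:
$r{\left(G,d \right)} = d$
$39273 - r{\left(149,-44 \right)} = 39273 - -44 = 39273 + 44 = 39317$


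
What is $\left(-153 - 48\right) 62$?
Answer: $-12462$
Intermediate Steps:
$\left(-153 - 48\right) 62 = \left(-201\right) 62 = -12462$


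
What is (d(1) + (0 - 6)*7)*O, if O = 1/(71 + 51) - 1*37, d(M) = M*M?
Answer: 185033/122 ≈ 1516.7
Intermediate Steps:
d(M) = M²
O = -4513/122 (O = 1/122 - 37 = -4513/122 ≈ -36.992)
(d(1) + (0 - 6)*7)*O = (1² + (0 - 6)*7)*(-4513/122) = (1 - 6*7)*(-4513/122) = (1 - 42)*(-4513/122) = -41*(-4513/122) = 185033/122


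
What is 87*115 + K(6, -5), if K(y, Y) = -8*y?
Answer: 9957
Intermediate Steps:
87*115 + K(6, -5) = 87*115 - 8*6 = 10005 - 48 = 9957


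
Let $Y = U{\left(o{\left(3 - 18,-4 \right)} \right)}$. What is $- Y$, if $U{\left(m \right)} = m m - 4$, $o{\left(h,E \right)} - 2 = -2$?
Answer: $4$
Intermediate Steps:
$o{\left(h,E \right)} = 0$ ($o{\left(h,E \right)} = 2 - 2 = 0$)
$U{\left(m \right)} = -4 + m^{2}$ ($U{\left(m \right)} = m^{2} - 4 = -4 + m^{2}$)
$Y = -4$ ($Y = -4 + 0^{2} = -4 + 0 = -4$)
$- Y = \left(-1\right) \left(-4\right) = 4$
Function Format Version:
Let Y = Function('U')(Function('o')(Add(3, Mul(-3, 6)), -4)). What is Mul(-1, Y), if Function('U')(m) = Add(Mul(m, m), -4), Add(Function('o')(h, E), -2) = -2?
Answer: 4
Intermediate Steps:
Function('o')(h, E) = 0 (Function('o')(h, E) = Add(2, -2) = 0)
Function('U')(m) = Add(-4, Pow(m, 2)) (Function('U')(m) = Add(Pow(m, 2), -4) = Add(-4, Pow(m, 2)))
Y = -4 (Y = Add(-4, Pow(0, 2)) = Add(-4, 0) = -4)
Mul(-1, Y) = Mul(-1, -4) = 4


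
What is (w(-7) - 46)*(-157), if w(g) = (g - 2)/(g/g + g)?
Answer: 13973/2 ≈ 6986.5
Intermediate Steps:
w(g) = (-2 + g)/(1 + g)
(w(-7) - 46)*(-157) = ((-2 - 7)/(1 - 7) - 46)*(-157) = (-9/(-6) - 46)*(-157) = (-1/6*(-9) - 46)*(-157) = (3/2 - 46)*(-157) = -89/2*(-157) = 13973/2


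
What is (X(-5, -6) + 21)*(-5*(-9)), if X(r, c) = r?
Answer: 720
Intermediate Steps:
(X(-5, -6) + 21)*(-5*(-9)) = (-5 + 21)*(-5*(-9)) = 16*45 = 720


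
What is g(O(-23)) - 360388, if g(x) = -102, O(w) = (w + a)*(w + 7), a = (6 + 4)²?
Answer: -360490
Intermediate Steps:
a = 100 (a = 10² = 100)
O(w) = (7 + w)*(100 + w) (O(w) = (w + 100)*(w + 7) = (100 + w)*(7 + w) = (7 + w)*(100 + w))
g(O(-23)) - 360388 = -102 - 360388 = -360490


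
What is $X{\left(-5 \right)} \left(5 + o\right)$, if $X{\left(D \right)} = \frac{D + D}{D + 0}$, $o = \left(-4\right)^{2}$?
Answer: $42$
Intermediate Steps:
$o = 16$
$X{\left(D \right)} = 2$ ($X{\left(D \right)} = \frac{2 D}{D} = 2$)
$X{\left(-5 \right)} \left(5 + o\right) = 2 \left(5 + 16\right) = 2 \cdot 21 = 42$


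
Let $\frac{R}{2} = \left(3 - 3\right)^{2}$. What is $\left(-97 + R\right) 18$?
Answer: $-1746$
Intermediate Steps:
$R = 0$ ($R = 2 \left(3 - 3\right)^{2} = 2 \cdot 0^{2} = 2 \cdot 0 = 0$)
$\left(-97 + R\right) 18 = \left(-97 + 0\right) 18 = \left(-97\right) 18 = -1746$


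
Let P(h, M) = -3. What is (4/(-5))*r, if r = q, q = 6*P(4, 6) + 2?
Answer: 64/5 ≈ 12.800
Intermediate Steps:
q = -16 (q = 6*(-3) + 2 = -18 + 2 = -16)
r = -16
(4/(-5))*r = (4/(-5))*(-16) = (4*(-1/5))*(-16) = -4/5*(-16) = 64/5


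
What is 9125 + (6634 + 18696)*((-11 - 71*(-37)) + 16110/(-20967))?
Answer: 463041816445/6989 ≈ 6.6253e+7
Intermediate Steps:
9125 + (6634 + 18696)*((-11 - 71*(-37)) + 16110/(-20967)) = 9125 + 25330*((-11 + 2627) + 16110*(-1/20967)) = 9125 + 25330*(2616 - 5370/6989) = 9125 + 25330*(18277854/6989) = 9125 + 462978041820/6989 = 463041816445/6989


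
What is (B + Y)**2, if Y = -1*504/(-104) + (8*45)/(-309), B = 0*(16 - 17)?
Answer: 24295041/1792921 ≈ 13.551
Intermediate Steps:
B = 0 (B = 0*(-1) = 0)
Y = 4929/1339 (Y = -504*(-1/104) + 360*(-1/309) = 63/13 - 120/103 = 4929/1339 ≈ 3.6811)
(B + Y)**2 = (0 + 4929/1339)**2 = (4929/1339)**2 = 24295041/1792921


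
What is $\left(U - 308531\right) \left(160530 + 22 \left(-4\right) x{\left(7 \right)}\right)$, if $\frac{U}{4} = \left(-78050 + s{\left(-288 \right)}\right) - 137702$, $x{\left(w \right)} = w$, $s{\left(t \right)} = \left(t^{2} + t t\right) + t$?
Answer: $-81418454046$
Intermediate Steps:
$s{\left(t \right)} = t + 2 t^{2}$ ($s{\left(t \right)} = \left(t^{2} + t^{2}\right) + t = 2 t^{2} + t = t + 2 t^{2}$)
$U = -200608$ ($U = 4 \left(\left(-78050 - 288 \left(1 + 2 \left(-288\right)\right)\right) - 137702\right) = 4 \left(\left(-78050 - 288 \left(1 - 576\right)\right) - 137702\right) = 4 \left(\left(-78050 - -165600\right) - 137702\right) = 4 \left(\left(-78050 + 165600\right) - 137702\right) = 4 \left(87550 - 137702\right) = 4 \left(-50152\right) = -200608$)
$\left(U - 308531\right) \left(160530 + 22 \left(-4\right) x{\left(7 \right)}\right) = \left(-200608 - 308531\right) \left(160530 + 22 \left(-4\right) 7\right) = - 509139 \left(160530 - 616\right) = \left(-509139\right) 159914 = -81418454046$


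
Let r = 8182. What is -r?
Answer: -8182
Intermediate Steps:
-r = -1*8182 = -8182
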